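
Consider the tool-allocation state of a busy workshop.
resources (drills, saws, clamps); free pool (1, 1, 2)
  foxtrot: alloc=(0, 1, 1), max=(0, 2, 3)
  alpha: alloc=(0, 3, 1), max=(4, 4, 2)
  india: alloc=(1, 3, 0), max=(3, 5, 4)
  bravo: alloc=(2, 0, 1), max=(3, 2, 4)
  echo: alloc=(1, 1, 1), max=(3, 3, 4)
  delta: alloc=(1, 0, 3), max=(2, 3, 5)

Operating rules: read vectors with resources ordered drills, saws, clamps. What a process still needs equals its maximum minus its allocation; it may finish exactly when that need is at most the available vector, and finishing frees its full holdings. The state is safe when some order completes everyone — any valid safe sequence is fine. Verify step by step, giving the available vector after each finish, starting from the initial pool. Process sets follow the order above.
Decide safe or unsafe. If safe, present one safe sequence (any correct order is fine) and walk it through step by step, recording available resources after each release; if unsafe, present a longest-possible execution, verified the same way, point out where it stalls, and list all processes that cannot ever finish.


SAFE, for example via the order foxtrot, bravo, echo, alpha, india, delta.
Key observation: the first exact fit in this order is foxtrot — it needs (0, 1, 2) with (1, 1, 2) free, meeting a requested resource to the last unit.
Check, step by step:
  pool = (1, 1, 2)
  foxtrot needs (0, 1, 2) <= (1, 1, 2) -> finishes; pool += (0, 1, 1) = (1, 2, 3)
  bravo needs (1, 2, 3) <= (1, 2, 3) -> finishes; pool += (2, 0, 1) = (3, 2, 4)
  echo needs (2, 2, 3) <= (3, 2, 4) -> finishes; pool += (1, 1, 1) = (4, 3, 5)
  alpha needs (4, 1, 1) <= (4, 3, 5) -> finishes; pool += (0, 3, 1) = (4, 6, 6)
  india needs (2, 2, 4) <= (4, 6, 6) -> finishes; pool += (1, 3, 0) = (5, 9, 6)
  delta needs (1, 3, 2) <= (5, 9, 6) -> finishes; pool += (1, 0, 3) = (6, 9, 9)


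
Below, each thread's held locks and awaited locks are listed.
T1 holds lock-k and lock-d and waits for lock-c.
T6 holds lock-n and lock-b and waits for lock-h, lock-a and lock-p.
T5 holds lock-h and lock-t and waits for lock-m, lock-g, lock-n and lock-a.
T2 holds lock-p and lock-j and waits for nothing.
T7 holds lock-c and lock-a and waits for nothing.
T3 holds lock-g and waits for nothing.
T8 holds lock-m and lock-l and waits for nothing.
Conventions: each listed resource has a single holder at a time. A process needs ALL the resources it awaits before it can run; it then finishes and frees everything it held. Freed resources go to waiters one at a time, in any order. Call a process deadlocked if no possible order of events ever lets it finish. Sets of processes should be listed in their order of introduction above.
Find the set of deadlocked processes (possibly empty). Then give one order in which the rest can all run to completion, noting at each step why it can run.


Deadlocked: T6 and T5.
Key observation: along T6 -> T5 -> T6, each member waits on what the next one holds — a deadlock; no other process is dragged down with it.
The rest can finish in the order T3, T7, T1, T2, T8.
Walking it through:
  T3 waits on nothing -> runs at once and releases lock-g
  T7 waits on nothing -> runs at once and releases lock-c and lock-a
  run T1 (all its waits — lock-c — are resolved); releases lock-k and lock-d
  T2 waits on nothing -> runs at once and releases lock-p and lock-j
  T8 waits on nothing -> runs at once and releases lock-m and lock-l


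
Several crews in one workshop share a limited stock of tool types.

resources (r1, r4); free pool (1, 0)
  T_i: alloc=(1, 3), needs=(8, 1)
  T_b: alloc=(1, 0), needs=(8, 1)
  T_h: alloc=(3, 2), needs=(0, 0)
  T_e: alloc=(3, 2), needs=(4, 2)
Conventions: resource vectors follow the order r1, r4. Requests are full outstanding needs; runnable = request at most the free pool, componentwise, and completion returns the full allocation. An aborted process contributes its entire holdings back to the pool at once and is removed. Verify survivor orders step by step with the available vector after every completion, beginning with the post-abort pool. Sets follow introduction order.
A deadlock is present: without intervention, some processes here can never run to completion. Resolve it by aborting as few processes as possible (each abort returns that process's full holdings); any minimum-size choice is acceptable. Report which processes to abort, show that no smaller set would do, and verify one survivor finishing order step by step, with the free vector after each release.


Minimum abort set: T_b.
Key observation: before aborting T_b, T_i was permanently blocked — no order could ever run it; afterwards it completes at step 3.
Minimality: the empty abort set fails — the state is deadlocked as it stands.
The survivors complete as T_h, T_e, T_i. Check, step by step (starting from the post-abort pool):
  pool = (2, 0)
  T_h needs (0, 0) <= (2, 0) -> finishes; pool += (3, 2) = (5, 2)
  T_e needs (4, 2) <= (5, 2) -> finishes; pool += (3, 2) = (8, 4)
  T_i needs (8, 1) <= (8, 4) -> finishes; pool += (1, 3) = (9, 7)


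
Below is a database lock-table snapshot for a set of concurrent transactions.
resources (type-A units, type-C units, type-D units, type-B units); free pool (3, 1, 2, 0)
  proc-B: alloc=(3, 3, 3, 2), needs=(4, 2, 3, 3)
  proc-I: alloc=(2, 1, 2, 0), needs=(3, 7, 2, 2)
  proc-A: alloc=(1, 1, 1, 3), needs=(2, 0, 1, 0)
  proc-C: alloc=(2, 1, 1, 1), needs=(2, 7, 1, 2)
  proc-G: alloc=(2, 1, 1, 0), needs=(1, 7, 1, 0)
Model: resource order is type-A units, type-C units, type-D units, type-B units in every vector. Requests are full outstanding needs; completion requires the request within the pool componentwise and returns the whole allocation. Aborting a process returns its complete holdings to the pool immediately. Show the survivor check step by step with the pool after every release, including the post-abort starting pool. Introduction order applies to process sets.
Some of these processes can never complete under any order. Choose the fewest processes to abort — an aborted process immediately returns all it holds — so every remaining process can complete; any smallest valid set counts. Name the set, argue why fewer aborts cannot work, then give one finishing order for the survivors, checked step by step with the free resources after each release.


Minimum abort set: proc-I and proc-C.
Key observation: the returned (4, 2, 3, 1) from proc-I and proc-C is what brings proc-G — unrunnable before, under any order — into play at step 3.
Minimality, checking each single-abort alternative: proc-B alone leaves proc-I blocked (short on type-C units); proc-I alone leaves proc-C blocked (short on type-C units); proc-A alone leaves proc-I blocked (short on type-C units); proc-C alone leaves proc-I blocked (short on type-C units); proc-G alone leaves proc-I blocked (short on type-C units).
Survivors finish in the order: proc-A, proc-B, proc-G. Check, step by step (pool after the aborts first):
  pool = (7, 3, 5, 1)
  proc-A: need (2, 0, 1, 0) fits (7, 3, 5, 1); releases (1, 1, 1, 3), pool now (8, 4, 6, 4)
  proc-B: need (4, 2, 3, 3) fits (8, 4, 6, 4); releases (3, 3, 3, 2), pool now (11, 7, 9, 6)
  proc-G: need (1, 7, 1, 0) fits (11, 7, 9, 6); releases (2, 1, 1, 0), pool now (13, 8, 10, 6)


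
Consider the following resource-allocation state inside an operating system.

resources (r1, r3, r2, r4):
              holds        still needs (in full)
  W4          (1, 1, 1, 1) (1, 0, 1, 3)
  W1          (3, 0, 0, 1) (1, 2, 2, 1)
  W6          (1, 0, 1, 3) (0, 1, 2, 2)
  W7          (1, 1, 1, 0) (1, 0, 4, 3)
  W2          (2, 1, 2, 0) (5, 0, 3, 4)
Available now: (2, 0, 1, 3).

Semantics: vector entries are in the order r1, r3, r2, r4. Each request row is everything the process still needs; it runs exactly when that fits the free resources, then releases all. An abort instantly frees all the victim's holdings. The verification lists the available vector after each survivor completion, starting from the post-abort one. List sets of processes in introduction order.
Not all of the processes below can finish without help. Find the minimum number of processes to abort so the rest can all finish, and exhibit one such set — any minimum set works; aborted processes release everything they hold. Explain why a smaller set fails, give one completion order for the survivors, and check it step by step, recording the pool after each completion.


Minimum abort set: W2.
Key observation: W7 had no path to completion before; after the abort of W2 ((2, 1, 2, 0) returned), step 2 is where it fits.
Minimality: the empty abort set fails — the state is deadlocked as it stands.
Survivors finish in the order: W6, W7, W1, W4. Verifying each step (pool after the aborts first):
  pool = (4, 1, 3, 3)
  run W6 (needs (0, 1, 2, 2), free (4, 1, 3, 3)); after release of (1, 0, 1, 3) the pool is (5, 1, 4, 6)
  run W7 (needs (1, 0, 4, 3), free (5, 1, 4, 6)); after release of (1, 1, 1, 0) the pool is (6, 2, 5, 6)
  run W1 (needs (1, 2, 2, 1), free (6, 2, 5, 6)); after release of (3, 0, 0, 1) the pool is (9, 2, 5, 7)
  run W4 (needs (1, 0, 1, 3), free (9, 2, 5, 7)); after release of (1, 1, 1, 1) the pool is (10, 3, 6, 8)


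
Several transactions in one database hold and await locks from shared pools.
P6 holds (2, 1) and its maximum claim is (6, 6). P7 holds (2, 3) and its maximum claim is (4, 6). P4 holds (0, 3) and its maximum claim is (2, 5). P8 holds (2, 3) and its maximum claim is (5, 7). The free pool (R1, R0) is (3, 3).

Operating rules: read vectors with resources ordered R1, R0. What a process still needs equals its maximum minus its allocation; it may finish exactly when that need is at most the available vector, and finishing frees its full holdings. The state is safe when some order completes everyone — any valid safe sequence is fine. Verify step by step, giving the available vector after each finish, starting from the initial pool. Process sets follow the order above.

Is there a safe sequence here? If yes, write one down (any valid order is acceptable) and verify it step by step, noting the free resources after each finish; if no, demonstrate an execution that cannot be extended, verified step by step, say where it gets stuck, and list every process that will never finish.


The state is SAFE; one workable sequence: P7, P8, P4, P6.
Key observation: at P7 the run first touches a limit — (2, 3) against (3, 3), exact on a resource it actually requests.
Walking it through:
  pool = (3, 3)
  run P7 (needs (2, 3), free (3, 3)); after release of (2, 3) the pool is (5, 6)
  run P8 (needs (3, 4), free (5, 6)); after release of (2, 3) the pool is (7, 9)
  run P4 (needs (2, 2), free (7, 9)); after release of (0, 3) the pool is (7, 12)
  run P6 (needs (4, 5), free (7, 12)); after release of (2, 1) the pool is (9, 13)


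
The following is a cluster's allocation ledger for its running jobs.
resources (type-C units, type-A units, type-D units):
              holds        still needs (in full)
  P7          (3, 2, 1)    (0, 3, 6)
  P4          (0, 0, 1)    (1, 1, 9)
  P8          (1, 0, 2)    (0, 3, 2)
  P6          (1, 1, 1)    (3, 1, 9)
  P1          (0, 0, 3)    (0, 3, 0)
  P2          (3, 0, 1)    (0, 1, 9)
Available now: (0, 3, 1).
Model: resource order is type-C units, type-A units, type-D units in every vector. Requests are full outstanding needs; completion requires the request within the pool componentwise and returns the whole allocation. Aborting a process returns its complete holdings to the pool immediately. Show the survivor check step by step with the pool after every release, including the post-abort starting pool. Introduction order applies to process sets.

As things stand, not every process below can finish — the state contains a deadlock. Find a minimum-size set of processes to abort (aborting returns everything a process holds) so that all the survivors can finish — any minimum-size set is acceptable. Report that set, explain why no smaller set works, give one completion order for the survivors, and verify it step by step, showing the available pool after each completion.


Minimum abort set: P4 and P2.
Key observation: no ordering could ever have run P6 before the abort of P4 and P2; with (3, 0, 2) back in the pool it fits at step 4.
Why nothing smaller works — every single abort fails: P7 alone leaves P4 blocked (short on type-D units); P4 alone leaves P6 blocked (short on type-D units); P8 alone leaves P4 blocked (short on type-D units); P6 alone leaves P4 blocked (short on type-D units); P1 alone leaves P4 blocked (short on type-D units); P2 alone leaves P4 blocked (short on type-D units).
The survivors complete as P1, P7, P8, P6. Walking it through (starting from the post-abort pool):
  pool = (3, 3, 3)
  run P1 (needs (0, 3, 0), free (3, 3, 3)); after release of (0, 0, 3) the pool is (3, 3, 6)
  run P7 (needs (0, 3, 6), free (3, 3, 6)); after release of (3, 2, 1) the pool is (6, 5, 7)
  run P8 (needs (0, 3, 2), free (6, 5, 7)); after release of (1, 0, 2) the pool is (7, 5, 9)
  run P6 (needs (3, 1, 9), free (7, 5, 9)); after release of (1, 1, 1) the pool is (8, 6, 10)


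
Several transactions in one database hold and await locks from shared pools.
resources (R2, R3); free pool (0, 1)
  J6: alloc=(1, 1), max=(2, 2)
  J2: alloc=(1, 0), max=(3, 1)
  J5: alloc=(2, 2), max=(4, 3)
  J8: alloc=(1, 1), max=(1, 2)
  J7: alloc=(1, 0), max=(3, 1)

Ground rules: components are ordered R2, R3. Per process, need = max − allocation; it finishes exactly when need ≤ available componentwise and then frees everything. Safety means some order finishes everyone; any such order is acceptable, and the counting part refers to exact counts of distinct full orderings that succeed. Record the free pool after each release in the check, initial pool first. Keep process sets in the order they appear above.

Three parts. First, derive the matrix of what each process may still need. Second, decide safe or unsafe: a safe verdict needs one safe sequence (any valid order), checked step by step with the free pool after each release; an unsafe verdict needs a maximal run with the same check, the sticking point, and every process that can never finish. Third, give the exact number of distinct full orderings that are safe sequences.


(1) Remaining need (order R2, R3):
  J6: (1, 1)
  J2: (2, 1)
  J5: (2, 1)
  J8: (0, 1)
  J7: (2, 1)
(2) SAFE, for example via the order J8, J6, J2, J5, J7.
Key observation: the first exact fit in this order is J8 — it needs (0, 1) with (0, 1) free, meeting a requested resource to the last unit.
Check, step by step:
  pool = (0, 1)
  J8: need (0, 1) fits (0, 1); releases (1, 1), pool now (1, 2)
  J6: need (1, 1) fits (1, 2); releases (1, 1), pool now (2, 3)
  J2: need (2, 1) fits (2, 3); releases (1, 0), pool now (3, 3)
  J5: need (2, 1) fits (3, 3); releases (2, 2), pool now (5, 5)
  J7: need (2, 1) fits (5, 5); releases (1, 0), pool now (6, 5)
(3) Exactly 6 of the possible complete orderings are safe sequences.


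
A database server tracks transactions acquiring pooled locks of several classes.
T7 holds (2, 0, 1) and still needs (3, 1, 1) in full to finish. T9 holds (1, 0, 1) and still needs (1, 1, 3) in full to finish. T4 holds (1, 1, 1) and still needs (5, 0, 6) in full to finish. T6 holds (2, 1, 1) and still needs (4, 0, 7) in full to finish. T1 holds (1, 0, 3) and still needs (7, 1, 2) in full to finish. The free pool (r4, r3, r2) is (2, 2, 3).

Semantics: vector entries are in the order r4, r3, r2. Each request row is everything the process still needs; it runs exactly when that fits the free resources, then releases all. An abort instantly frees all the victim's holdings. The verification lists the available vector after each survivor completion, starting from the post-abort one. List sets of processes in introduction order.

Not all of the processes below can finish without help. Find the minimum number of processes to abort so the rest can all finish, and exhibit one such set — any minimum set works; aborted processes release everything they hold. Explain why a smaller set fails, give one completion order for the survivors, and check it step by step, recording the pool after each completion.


Abort T6.
Key observation: the deadlocked T1 becomes finishable only because T6 released (2, 1, 1); it completes at step 3 below.
No smaller set exists: with zero aborts the deadlock remains.
The survivors complete as T7, T9, T1, T4. Step-by-step check (starting from the post-abort pool):
  pool = (4, 3, 4)
  T7: need (3, 1, 1) fits (4, 3, 4); releases (2, 0, 1), pool now (6, 3, 5)
  T9: need (1, 1, 3) fits (6, 3, 5); releases (1, 0, 1), pool now (7, 3, 6)
  T1: need (7, 1, 2) fits (7, 3, 6); releases (1, 0, 3), pool now (8, 3, 9)
  T4: need (5, 0, 6) fits (8, 3, 9); releases (1, 1, 1), pool now (9, 4, 10)


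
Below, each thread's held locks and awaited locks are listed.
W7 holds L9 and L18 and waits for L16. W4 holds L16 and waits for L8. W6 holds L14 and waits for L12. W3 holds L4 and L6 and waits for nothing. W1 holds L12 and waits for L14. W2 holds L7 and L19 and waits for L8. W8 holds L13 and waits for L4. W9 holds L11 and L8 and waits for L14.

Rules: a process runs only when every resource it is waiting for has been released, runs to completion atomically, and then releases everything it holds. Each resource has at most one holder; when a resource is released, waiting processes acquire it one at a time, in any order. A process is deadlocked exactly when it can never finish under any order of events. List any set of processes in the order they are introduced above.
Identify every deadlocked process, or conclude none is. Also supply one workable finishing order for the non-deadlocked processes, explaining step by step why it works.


Deadlocked set: W7, W4, W6, W1, W2 and W9.
Key observation: the waits loop around W6 -> W1 -> W6 with no way out; W7, W4, W2 and W9 wait into the deadlock from upstream.
The rest can finish in the order W3, W8.
Step-by-step check:
  W3: no waits; runs immediately, freeing L4 and L6
  W8: everything it awaited (L4) is free; runs, freeing L13


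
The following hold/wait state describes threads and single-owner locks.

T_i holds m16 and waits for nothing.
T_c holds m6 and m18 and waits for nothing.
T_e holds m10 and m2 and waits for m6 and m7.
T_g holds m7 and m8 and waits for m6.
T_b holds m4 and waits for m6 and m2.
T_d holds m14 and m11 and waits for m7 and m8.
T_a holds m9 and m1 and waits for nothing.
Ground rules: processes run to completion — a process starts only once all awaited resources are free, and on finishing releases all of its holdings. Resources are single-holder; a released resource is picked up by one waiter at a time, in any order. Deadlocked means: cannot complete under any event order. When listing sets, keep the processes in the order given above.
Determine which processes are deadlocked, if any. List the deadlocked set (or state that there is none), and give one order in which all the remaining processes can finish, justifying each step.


The deadlocked set is empty.
Key observation: the waits form no ring: some process can always run, and its releases unblock the others one by one.
A valid finishing order for the others: T_c, T_g, T_d, T_e, T_b, T_i, T_a.
Step-by-step check:
  T_c: no waits; runs immediately, freeing m6 and m18
  T_g waits on m6 — all released -> runs and releases m7 and m8
  T_d waits on m7 and m8 — all released -> runs and releases m14 and m11
  T_e waits on m6 and m7 — all released -> runs and releases m10 and m2
  T_b waits on m6 and m2 — all released -> runs and releases m4
  T_i: no waits; runs immediately, freeing m16
  T_a: no waits; runs immediately, freeing m9 and m1


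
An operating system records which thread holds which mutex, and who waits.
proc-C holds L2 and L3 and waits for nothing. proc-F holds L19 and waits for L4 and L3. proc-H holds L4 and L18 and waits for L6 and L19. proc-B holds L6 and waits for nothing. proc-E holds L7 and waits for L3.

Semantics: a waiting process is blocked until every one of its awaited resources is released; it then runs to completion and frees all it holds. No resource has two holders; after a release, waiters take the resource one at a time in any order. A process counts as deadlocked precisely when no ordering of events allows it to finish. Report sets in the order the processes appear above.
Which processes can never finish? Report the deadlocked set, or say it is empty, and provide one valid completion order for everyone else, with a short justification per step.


Deadlocked set: proc-F and proc-H.
Key observation: proc-F -> proc-H -> proc-F is a circular wait — nothing in it can go first; no other process is dragged down with it.
One completion order for the rest: proc-C, proc-E, proc-B.
Check, step by step:
  proc-C waits on nothing -> runs at once and releases L2 and L3
  run proc-E (all its waits — L3 — are resolved); releases L7
  proc-B waits on nothing -> runs at once and releases L6


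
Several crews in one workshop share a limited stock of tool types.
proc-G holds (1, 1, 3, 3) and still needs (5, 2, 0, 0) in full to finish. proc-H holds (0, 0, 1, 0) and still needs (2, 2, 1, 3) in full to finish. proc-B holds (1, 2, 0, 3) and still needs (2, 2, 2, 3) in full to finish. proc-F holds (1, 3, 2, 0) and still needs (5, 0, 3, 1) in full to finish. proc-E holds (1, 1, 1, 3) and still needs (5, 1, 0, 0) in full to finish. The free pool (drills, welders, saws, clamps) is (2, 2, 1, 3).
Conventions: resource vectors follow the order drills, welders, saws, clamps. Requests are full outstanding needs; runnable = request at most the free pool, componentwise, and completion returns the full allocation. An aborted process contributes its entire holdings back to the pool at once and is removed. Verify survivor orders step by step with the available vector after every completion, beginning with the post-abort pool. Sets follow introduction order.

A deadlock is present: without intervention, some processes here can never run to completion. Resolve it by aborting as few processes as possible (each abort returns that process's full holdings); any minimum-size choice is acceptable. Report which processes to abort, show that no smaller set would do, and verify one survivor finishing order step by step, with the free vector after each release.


The answer: abort proc-G and proc-E.
Key observation: the deadlocked proc-F becomes finishable only because proc-G and proc-E released (2, 2, 4, 6); it completes at step 2 below.
Why nothing smaller works — every single abort fails: proc-G alone leaves proc-F blocked (short on drills); proc-H alone leaves proc-G blocked (short on drills); proc-B alone leaves proc-G blocked (short on drills); proc-F alone leaves proc-G blocked (short on drills); proc-E alone leaves proc-G blocked (short on drills).
Survivors finish in the order: proc-B, proc-F, proc-H. Verifying each step (pool after the aborts first):
  pool = (4, 4, 5, 9)
  proc-B needs (2, 2, 2, 3) <= (4, 4, 5, 9) -> finishes; pool += (1, 2, 0, 3) = (5, 6, 5, 12)
  proc-F needs (5, 0, 3, 1) <= (5, 6, 5, 12) -> finishes; pool += (1, 3, 2, 0) = (6, 9, 7, 12)
  proc-H needs (2, 2, 1, 3) <= (6, 9, 7, 12) -> finishes; pool += (0, 0, 1, 0) = (6, 9, 8, 12)


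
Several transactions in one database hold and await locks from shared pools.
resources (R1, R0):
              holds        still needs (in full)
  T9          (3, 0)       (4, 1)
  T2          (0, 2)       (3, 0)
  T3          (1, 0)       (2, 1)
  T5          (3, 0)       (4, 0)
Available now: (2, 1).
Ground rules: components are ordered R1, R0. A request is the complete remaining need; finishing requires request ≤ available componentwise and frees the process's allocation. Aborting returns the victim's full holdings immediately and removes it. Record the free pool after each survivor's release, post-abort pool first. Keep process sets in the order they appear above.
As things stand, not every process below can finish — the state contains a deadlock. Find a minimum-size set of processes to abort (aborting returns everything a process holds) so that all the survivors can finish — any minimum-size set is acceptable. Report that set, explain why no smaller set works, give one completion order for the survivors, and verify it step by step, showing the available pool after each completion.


The answer: abort T5.
Key observation: T9 could never have finished before the abort; with (3, 0) returned by T5, it fits at step 2.
Minimality: the empty abort set fails — the state is deadlocked as it stands.
Survivors finish in the order: T2, T9, T3. Step-by-step check (pool after the aborts first):
  pool = (5, 1)
  T2: need (3, 0) fits (5, 1); releases (0, 2), pool now (5, 3)
  T9: need (4, 1) fits (5, 3); releases (3, 0), pool now (8, 3)
  T3: need (2, 1) fits (8, 3); releases (1, 0), pool now (9, 3)


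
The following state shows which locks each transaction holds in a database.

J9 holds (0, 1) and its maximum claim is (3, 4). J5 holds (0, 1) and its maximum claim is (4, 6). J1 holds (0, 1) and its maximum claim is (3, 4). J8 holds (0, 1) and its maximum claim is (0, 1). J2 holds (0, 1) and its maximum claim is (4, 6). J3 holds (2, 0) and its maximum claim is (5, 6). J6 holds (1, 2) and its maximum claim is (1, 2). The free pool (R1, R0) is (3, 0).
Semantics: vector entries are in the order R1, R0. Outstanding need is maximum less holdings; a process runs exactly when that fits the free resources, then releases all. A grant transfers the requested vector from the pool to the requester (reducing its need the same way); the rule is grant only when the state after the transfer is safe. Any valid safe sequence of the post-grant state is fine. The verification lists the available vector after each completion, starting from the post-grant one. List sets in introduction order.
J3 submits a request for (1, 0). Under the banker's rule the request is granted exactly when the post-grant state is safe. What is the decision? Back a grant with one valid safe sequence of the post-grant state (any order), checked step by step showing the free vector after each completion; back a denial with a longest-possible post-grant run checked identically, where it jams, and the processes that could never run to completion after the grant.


DENY — the pretend-granted state is unsafe.
Key observation: after J6, J8, J9, J1 the pool peaks at (3, 5), and each blocked process is short somewhere: J5 on R1; J2 on R1; J3 on R0.
After a pretend grant, a maximal execution: J6, J8, J9, J1 — then nothing else fits. Verifying each step:
  pool = (2, 0)
  run J6 (needs (0, 0), free (2, 0)); after release of (1, 2) the pool is (3, 2)
  run J8 (needs (0, 0), free (3, 2)); after release of (0, 1) the pool is (3, 3)
  run J9 (needs (3, 3), free (3, 3)); after release of (0, 1) the pool is (3, 4)
  run J1 (needs (3, 3), free (3, 4)); after release of (0, 1) the pool is (3, 5)
  blocked: J5 wants (4, 5), pool (3, 5) — not enough R1
  blocked: J2 wants (4, 5), pool (3, 5) — not enough R1
  blocked: J3 wants (2, 6), pool (3, 5) — not enough R0
Had the request been granted, J5, J2 and J3 could never finish.


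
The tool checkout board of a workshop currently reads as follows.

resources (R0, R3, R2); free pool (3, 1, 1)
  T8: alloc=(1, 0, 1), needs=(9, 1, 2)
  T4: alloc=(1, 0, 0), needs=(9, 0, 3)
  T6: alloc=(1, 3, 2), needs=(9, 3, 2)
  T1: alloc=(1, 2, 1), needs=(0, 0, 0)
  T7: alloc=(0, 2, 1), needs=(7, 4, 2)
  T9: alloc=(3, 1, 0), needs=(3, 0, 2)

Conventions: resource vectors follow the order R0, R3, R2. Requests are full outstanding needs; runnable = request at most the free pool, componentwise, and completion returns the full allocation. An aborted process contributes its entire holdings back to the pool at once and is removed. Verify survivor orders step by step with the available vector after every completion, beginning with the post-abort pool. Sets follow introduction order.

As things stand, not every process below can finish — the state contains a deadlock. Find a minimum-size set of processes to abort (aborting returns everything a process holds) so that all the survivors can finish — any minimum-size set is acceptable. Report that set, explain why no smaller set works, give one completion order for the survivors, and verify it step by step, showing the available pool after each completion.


The answer: abort T4 and T6.
Key observation: T8 had no path to completion before; after the abort of T4 and T6 ((2, 3, 2) returned), step 4 is where it fits.
Why nothing smaller works — every single abort fails: T8 alone leaves T4 blocked (short on R0); T4 alone leaves T8 blocked (short on R0); T6 alone leaves T8 blocked (short on R0); T1 alone leaves T8 blocked (short on R0); T7 alone leaves T8 blocked (short on R0); T9 alone leaves T8 blocked (short on R0).
Survivors finish in the order: T1, T9, T7, T8. Step-by-step check (pool after the aborts first):
  pool = (5, 4, 3)
  T1: need (0, 0, 0) fits (5, 4, 3); releases (1, 2, 1), pool now (6, 6, 4)
  T9: need (3, 0, 2) fits (6, 6, 4); releases (3, 1, 0), pool now (9, 7, 4)
  T7: need (7, 4, 2) fits (9, 7, 4); releases (0, 2, 1), pool now (9, 9, 5)
  T8: need (9, 1, 2) fits (9, 9, 5); releases (1, 0, 1), pool now (10, 9, 6)


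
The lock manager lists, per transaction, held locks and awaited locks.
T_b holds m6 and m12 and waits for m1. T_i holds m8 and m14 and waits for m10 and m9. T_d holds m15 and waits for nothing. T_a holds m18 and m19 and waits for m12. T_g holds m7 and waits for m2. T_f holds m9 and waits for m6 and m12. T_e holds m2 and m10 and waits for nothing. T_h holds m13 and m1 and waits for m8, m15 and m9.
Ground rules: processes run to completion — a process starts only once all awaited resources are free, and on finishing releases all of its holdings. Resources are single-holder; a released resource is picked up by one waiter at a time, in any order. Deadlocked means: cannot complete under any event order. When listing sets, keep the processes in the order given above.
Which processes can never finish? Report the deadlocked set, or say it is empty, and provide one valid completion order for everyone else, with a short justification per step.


Deadlocked set: T_b, T_i, T_a, T_f and T_h.
Key observation: along T_b -> T_h -> T_i -> T_f -> T_b, each member waits on what the next one holds — a deadlock; T_a waits into the deadlock from upstream.
A valid finishing order for the others: T_e, T_d, T_g.
Check, step by step:
  T_e waits on nothing -> runs at once and releases m2 and m10
  T_d waits on nothing -> runs at once and releases m15
  T_g: everything it awaited (m2) is free; runs, freeing m7


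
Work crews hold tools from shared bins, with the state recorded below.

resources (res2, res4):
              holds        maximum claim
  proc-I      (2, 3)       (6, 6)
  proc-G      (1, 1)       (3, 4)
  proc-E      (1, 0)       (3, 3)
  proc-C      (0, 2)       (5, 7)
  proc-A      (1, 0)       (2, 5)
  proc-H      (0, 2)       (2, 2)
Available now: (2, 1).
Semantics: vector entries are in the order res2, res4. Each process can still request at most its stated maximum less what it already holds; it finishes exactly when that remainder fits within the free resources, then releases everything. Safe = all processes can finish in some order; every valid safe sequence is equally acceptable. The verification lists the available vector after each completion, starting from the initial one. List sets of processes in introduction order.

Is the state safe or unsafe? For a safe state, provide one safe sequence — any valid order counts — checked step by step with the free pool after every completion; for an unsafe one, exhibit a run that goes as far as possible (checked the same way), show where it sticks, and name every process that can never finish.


SAFE — a valid safe sequence is proc-H, proc-E, proc-G, proc-I, proc-A, proc-C.
Key observation: the order's first zero-slack moment is proc-H ((2, 0) needed, (2, 1) free — a requested resource with nothing to spare).
Check, step by step:
  pool = (2, 1)
  run proc-H (needs (2, 0), free (2, 1)); after release of (0, 2) the pool is (2, 3)
  run proc-E (needs (2, 3), free (2, 3)); after release of (1, 0) the pool is (3, 3)
  run proc-G (needs (2, 3), free (3, 3)); after release of (1, 1) the pool is (4, 4)
  run proc-I (needs (4, 3), free (4, 4)); after release of (2, 3) the pool is (6, 7)
  run proc-A (needs (1, 5), free (6, 7)); after release of (1, 0) the pool is (7, 7)
  run proc-C (needs (5, 5), free (7, 7)); after release of (0, 2) the pool is (7, 9)


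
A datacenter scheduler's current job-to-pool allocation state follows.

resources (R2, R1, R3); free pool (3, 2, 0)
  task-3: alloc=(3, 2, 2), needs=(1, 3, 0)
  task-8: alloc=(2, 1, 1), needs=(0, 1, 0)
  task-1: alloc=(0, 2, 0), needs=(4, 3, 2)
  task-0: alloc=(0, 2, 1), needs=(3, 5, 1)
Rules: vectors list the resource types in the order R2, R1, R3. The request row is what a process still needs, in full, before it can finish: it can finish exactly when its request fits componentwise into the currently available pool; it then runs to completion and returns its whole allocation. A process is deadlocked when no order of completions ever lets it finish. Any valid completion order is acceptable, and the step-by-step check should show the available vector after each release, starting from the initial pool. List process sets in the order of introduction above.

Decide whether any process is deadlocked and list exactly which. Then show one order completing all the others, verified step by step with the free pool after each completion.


No process is deadlocked.
Key observation: starting with task-8, each completion frees enough for the next — no one is permanently blocked.
One completion order for the rest: task-8, task-3, task-0, task-1. Verifying each step:
  pool = (3, 2, 0)
  run task-8 (needs (0, 1, 0), free (3, 2, 0)); after release of (2, 1, 1) the pool is (5, 3, 1)
  run task-3 (needs (1, 3, 0), free (5, 3, 1)); after release of (3, 2, 2) the pool is (8, 5, 3)
  run task-0 (needs (3, 5, 1), free (8, 5, 3)); after release of (0, 2, 1) the pool is (8, 7, 4)
  run task-1 (needs (4, 3, 2), free (8, 7, 4)); after release of (0, 2, 0) the pool is (8, 9, 4)


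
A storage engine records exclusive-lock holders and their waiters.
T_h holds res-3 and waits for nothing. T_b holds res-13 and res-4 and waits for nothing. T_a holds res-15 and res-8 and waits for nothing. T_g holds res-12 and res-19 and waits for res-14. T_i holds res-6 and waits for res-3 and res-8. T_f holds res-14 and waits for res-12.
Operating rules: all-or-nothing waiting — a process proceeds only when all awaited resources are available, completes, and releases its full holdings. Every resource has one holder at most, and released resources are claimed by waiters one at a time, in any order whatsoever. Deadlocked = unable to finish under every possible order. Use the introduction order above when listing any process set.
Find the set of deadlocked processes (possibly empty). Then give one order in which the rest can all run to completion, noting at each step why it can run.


Deadlocked: T_g and T_f.
Key observation: the wait chain closes on itself along T_g -> T_f -> T_g; no other process is dragged down with it.
The rest can finish in the order T_h, T_a, T_b, T_i.
Verifying each step:
  T_h waits on nothing -> runs at once and releases res-3
  T_a waits on nothing -> runs at once and releases res-15 and res-8
  T_b waits on nothing -> runs at once and releases res-13 and res-4
  T_i: everything it awaited (res-3 and res-8) is free; runs, freeing res-6


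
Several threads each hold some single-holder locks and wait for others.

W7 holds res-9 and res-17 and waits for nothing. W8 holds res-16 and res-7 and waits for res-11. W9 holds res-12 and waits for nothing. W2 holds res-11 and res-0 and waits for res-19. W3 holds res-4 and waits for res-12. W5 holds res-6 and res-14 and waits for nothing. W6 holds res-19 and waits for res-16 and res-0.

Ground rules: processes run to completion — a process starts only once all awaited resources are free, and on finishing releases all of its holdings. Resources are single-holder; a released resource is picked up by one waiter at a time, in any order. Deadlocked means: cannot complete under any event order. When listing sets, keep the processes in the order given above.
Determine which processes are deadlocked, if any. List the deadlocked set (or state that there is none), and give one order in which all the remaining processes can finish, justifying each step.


Deadlocked set: W8, W2 and W6.
Key observation: along W8 -> W2 -> W6 -> W8, each member waits on what the next one holds — a deadlock; no other process is dragged down with it.
One completion order for the rest: W9, W7, W3, W5.
Check, step by step:
  W9: no waits; runs immediately, freeing res-12
  W7: no waits; runs immediately, freeing res-9 and res-17
  W3: everything it awaited (res-12) is free; runs, freeing res-4
  W5: no waits; runs immediately, freeing res-6 and res-14


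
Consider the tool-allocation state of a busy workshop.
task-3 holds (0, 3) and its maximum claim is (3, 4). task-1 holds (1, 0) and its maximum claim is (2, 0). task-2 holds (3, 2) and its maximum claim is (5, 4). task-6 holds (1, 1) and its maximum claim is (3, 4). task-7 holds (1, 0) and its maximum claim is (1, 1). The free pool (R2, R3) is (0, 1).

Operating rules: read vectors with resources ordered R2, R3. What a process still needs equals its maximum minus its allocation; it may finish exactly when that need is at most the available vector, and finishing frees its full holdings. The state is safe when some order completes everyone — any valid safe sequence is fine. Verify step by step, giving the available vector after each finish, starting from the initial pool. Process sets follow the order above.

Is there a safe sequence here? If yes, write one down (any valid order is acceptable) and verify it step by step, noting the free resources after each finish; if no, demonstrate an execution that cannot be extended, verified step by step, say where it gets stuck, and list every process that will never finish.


The state is UNSAFE.
Key observation: after task-7, task-1 the pool peaks at (2, 1), and each blocked process is short somewhere: task-3 on R2; task-2 on R3; task-6 on R3.
The run task-7, task-1 cannot be extended any further. Walking it through:
  pool = (0, 1)
  run task-7 (needs (0, 1), free (0, 1)); after release of (1, 0) the pool is (1, 1)
  run task-1 (needs (1, 0), free (1, 1)); after release of (1, 0) the pool is (2, 1)
  blocked: task-3 wants (3, 1), pool (2, 1) — not enough R2
  blocked: task-2 wants (2, 2), pool (2, 1) — not enough R3
  blocked: task-6 wants (2, 3), pool (2, 1) — not enough R3
Processes that can never finish: task-3, task-2 and task-6.


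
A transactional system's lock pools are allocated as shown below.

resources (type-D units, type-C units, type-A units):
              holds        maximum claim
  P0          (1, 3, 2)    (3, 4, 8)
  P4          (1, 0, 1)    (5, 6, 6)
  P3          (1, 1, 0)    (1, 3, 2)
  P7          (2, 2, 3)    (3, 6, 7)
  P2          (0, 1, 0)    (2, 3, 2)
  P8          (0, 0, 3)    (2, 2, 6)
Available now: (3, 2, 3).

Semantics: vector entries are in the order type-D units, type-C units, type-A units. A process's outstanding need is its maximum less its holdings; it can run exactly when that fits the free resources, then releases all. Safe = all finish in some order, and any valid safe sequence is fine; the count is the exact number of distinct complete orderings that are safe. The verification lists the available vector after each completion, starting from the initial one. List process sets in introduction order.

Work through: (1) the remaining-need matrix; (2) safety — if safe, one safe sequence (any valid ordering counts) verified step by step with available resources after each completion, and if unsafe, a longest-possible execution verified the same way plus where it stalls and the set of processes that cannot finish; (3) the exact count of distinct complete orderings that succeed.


(1) Remaining need (order type-D units, type-C units, type-A units):
  P0: (2, 1, 6)
  P4: (4, 6, 5)
  P3: (0, 2, 2)
  P7: (1, 4, 4)
  P2: (2, 2, 2)
  P8: (2, 2, 3)
(2) SAFE — a valid safe sequence is P8, P2, P3, P0, P7, P4.
Key observation: reading the order forward, P8 is the first process whose need (2, 2, 3) meets the free pool (3, 2, 3) exactly on a resource it requests.
Walking it through:
  pool = (3, 2, 3)
  run P8 (needs (2, 2, 3), free (3, 2, 3)); after release of (0, 0, 3) the pool is (3, 2, 6)
  run P2 (needs (2, 2, 2), free (3, 2, 6)); after release of (0, 1, 0) the pool is (3, 3, 6)
  run P3 (needs (0, 2, 2), free (3, 3, 6)); after release of (1, 1, 0) the pool is (4, 4, 6)
  run P0 (needs (2, 1, 6), free (4, 4, 6)); after release of (1, 3, 2) the pool is (5, 7, 8)
  run P7 (needs (1, 4, 4), free (5, 7, 8)); after release of (2, 2, 3) the pool is (7, 9, 11)
  run P4 (needs (4, 6, 5), free (7, 9, 11)); after release of (1, 0, 1) the pool is (8, 9, 12)
(3) The exact count: 66 of the possible complete orderings are safe sequences.
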